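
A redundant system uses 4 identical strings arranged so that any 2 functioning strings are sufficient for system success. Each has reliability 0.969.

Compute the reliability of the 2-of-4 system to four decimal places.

0.9999

R = Σ_{i=2}^{4} C(4,i) p^i (1−p)^{4−i} with p = 0.969
C(4,2)·0.969^2·0.031^2 = 0.005414
C(4,3)·0.969^3·0.031^1 = 0.112822
C(4,4)·0.969^4·0.031^0 = 0.881648
Sum = 0.9999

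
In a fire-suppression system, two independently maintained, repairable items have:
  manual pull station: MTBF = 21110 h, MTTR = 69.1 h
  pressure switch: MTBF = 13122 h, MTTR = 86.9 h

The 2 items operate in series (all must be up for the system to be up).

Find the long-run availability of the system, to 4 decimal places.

A(manual pull station) = MTBF/(MTBF+MTTR) = 21110/(21110+69.1) = 0.996737
A(pressure switch) = MTBF/(MTBF+MTTR) = 13122/(13122+86.9) = 0.993421
Series availability: 0.996737 × 0.993421 = 0.9902

0.9902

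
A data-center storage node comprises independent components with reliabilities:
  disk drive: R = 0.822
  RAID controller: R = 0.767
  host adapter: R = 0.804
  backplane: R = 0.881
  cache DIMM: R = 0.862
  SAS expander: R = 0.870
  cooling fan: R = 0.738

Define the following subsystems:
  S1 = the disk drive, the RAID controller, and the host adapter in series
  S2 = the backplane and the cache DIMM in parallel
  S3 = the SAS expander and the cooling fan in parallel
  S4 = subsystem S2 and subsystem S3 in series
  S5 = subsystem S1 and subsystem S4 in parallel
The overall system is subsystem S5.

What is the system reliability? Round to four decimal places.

0.9754

Series (disk drive, RAID controller, and host adapter): 0.822000 × 0.767000 × 0.804000 = 0.506901
Parallel (backplane and cache DIMM): 1 − (1 − 0.881000)(1 − 0.862000) = 0.983578
Parallel (SAS expander and cooling fan): 1 − (1 − 0.870000)(1 − 0.738000) = 0.965940
Series ([0.983578] and [0.965940]): 0.983578 × 0.965940 = 0.950077
Parallel ([0.506901] and [0.950077]): 1 − (1 − 0.506901)(1 − 0.950077) = 0.9754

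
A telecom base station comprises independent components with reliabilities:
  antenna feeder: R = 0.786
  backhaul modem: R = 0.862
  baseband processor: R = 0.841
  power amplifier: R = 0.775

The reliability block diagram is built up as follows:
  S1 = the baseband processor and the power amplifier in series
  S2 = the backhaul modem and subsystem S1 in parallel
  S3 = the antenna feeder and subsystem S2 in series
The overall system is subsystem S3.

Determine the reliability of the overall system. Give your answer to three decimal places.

Series (baseband processor and power amplifier): 0.84100 × 0.77500 = 0.65178
Parallel (backhaul modem and [0.65178]): 1 − (1 − 0.86200)(1 − 0.65178) = 0.95195
Series (antenna feeder and [0.95195]): 0.78600 × 0.95195 = 0.748

0.748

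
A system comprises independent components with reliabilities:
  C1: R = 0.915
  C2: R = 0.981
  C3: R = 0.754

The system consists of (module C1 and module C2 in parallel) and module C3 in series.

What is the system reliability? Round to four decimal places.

0.7528

Parallel (C1 and C2): 1 − (1 − 0.915000)(1 − 0.981000) = 0.998385
Series ([0.998385] and C3): 0.998385 × 0.754000 = 0.7528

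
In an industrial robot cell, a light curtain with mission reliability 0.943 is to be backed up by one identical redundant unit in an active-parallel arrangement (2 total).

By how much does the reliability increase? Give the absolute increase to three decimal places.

0.054

R_before = 0.943
R_after = 1 − (1 − 0.943)^2 = 0.997
ΔR = 0.997 − 0.943 = 0.054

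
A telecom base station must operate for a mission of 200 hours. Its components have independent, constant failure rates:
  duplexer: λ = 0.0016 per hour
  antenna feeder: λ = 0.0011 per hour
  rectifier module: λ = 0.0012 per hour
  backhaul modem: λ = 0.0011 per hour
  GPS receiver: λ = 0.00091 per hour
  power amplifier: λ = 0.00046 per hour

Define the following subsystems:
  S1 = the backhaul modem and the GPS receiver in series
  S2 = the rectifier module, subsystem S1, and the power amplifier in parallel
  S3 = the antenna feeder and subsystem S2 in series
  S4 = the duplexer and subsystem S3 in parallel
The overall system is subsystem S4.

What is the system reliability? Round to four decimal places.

R(duplexer) = exp(−0.0016 × 200) = 0.726149
R(antenna feeder) = exp(−0.0011 × 200) = 0.802519
R(rectifier module) = exp(−0.0012 × 200) = 0.786628
R(backhaul modem) = exp(−0.0011 × 200) = 0.802519
R(GPS receiver) = exp(−0.00091 × 200) = 0.833601
R(power amplifier) = exp(−0.00046 × 200) = 0.912105
Series (backhaul modem and GPS receiver): 0.802519 × 0.833601 = 0.668981
Parallel (rectifier module, [0.668981], and power amplifier): 1 − (1 − 0.786628)(1 − 0.668981)(1 − 0.912105) = 0.993792
Series (antenna feeder and [0.993792]): 0.802519 × 0.993792 = 0.797537
Parallel (duplexer and [0.797537]): 1 − (1 − 0.726149)(1 − 0.797537) = 0.9446

0.9446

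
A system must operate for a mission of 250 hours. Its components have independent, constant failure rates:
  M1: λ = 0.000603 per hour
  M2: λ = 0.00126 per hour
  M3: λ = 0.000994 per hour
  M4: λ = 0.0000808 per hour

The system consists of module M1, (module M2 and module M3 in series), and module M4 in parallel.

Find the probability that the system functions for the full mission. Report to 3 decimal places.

R(M1) = exp(−0.000603 × 250) = 0.86006
R(M2) = exp(−0.00126 × 250) = 0.72979
R(M3) = exp(−0.000994 × 250) = 0.77997
R(M4) = exp(−0.0000808 × 250) = 0.98000
Series (M2 and M3): 0.72979 × 0.77997 = 0.56921
Parallel (M1, [0.56921], and M4): 1 − (1 − 0.86006)(1 − 0.56921)(1 − 0.98000) = 0.999

0.999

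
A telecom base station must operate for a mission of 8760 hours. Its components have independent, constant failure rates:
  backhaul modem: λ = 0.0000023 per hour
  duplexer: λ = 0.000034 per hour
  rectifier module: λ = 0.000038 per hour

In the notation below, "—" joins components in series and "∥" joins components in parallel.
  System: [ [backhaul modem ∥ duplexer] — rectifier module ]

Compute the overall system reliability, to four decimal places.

0.7132

R(backhaul modem) = exp(−0.0000023 × 8760) = 0.980054
R(duplexer) = exp(−0.000034 × 8760) = 0.742420
R(rectifier module) = exp(−0.000038 × 8760) = 0.716856
Parallel (backhaul modem and duplexer): 1 − (1 − 0.980054)(1 − 0.742420) = 0.994862
Series ([0.994862] and rectifier module): 0.994862 × 0.716856 = 0.7132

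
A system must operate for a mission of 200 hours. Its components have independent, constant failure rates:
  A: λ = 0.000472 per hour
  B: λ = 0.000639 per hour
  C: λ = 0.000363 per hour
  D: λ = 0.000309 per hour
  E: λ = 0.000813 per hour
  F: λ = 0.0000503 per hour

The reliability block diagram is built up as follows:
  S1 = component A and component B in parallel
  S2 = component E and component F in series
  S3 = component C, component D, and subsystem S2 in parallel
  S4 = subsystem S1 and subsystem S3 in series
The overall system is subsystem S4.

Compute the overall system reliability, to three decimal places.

0.989

R(A) = exp(−0.000472 × 200) = 0.90992
R(B) = exp(−0.000639 × 200) = 0.88003
R(C) = exp(−0.000363 × 200) = 0.92997
R(D) = exp(−0.000309 × 200) = 0.94007
R(E) = exp(−0.000813 × 200) = 0.84993
R(F) = exp(−0.0000503 × 200) = 0.98999
Parallel (A and B): 1 − (1 − 0.90992)(1 − 0.88003) = 0.98919
Series (E and F): 0.84993 × 0.98999 = 0.84142
Parallel (C, D, and [0.84142]): 1 − (1 − 0.92997)(1 − 0.94007)(1 − 0.84142) = 0.99933
Series ([0.98919] and [0.99933]): 0.98919 × 0.99933 = 0.989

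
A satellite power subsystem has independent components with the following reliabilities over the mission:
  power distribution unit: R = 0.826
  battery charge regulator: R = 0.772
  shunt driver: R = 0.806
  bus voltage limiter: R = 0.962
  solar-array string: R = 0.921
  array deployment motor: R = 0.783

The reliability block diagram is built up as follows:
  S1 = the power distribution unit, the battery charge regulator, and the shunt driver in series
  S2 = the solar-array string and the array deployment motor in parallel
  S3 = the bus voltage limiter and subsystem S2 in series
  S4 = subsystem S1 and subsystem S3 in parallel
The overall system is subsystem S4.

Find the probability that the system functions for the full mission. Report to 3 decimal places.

Series (power distribution unit, battery charge regulator, and shunt driver): 0.82600 × 0.77200 × 0.80600 = 0.51396
Parallel (solar-array string and array deployment motor): 1 − (1 − 0.92100)(1 − 0.78300) = 0.98286
Series (bus voltage limiter and [0.98286]): 0.96200 × 0.98286 = 0.94551
Parallel ([0.51396] and [0.94551]): 1 − (1 − 0.51396)(1 − 0.94551) = 0.974

0.974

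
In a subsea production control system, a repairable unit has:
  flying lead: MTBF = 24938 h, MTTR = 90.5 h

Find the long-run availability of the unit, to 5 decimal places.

A(flying lead) = MTBF/(MTBF+MTTR) = 24938/(24938+90.5) = 0.99638

0.99638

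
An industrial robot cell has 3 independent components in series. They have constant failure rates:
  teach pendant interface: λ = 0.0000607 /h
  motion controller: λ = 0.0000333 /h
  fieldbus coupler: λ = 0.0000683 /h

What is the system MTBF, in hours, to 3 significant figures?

6160

Series of exponential components: λ_sys = Σ λ_i
λ_sys = 0.0000607 + 0.0000333 + 0.0000683 = 1.6230e-04 /h
MTBF = 1 / λ_sys = 6160 h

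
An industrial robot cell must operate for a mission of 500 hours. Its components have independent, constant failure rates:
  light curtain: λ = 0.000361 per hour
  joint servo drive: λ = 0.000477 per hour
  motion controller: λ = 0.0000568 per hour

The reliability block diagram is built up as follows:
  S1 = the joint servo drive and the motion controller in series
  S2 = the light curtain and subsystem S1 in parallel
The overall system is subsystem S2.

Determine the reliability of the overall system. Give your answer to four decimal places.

0.9613

R(light curtain) = exp(−0.000361 × 500) = 0.834853
R(joint servo drive) = exp(−0.000477 × 500) = 0.787809
R(motion controller) = exp(−0.0000568 × 500) = 0.971999
Series (joint servo drive and motion controller): 0.787809 × 0.971999 = 0.765750
Parallel (light curtain and [0.765750]): 1 − (1 − 0.834853)(1 − 0.765750) = 0.9613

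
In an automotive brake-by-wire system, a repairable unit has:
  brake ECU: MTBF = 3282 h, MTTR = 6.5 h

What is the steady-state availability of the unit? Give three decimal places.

0.998

A(brake ECU) = MTBF/(MTBF+MTTR) = 3282/(3282+6.5) = 0.998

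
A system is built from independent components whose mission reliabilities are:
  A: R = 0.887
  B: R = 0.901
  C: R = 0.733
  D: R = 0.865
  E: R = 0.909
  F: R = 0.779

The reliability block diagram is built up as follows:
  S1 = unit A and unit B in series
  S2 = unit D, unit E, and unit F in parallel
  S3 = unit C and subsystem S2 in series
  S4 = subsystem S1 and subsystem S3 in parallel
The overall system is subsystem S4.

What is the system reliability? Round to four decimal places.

0.9460

Series (A and B): 0.887000 × 0.901000 = 0.799187
Parallel (D, E, and F): 1 − (1 − 0.865000)(1 − 0.909000)(1 − 0.779000) = 0.997285
Series (C and [0.997285]): 0.733000 × 0.997285 = 0.731010
Parallel ([0.799187] and [0.731010]): 1 − (1 − 0.799187)(1 − 0.731010) = 0.9460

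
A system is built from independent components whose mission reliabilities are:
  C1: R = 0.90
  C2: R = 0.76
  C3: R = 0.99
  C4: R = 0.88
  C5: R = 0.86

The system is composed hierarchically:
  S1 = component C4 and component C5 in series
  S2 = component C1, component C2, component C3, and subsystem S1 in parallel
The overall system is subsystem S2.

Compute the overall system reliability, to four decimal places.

Series (C4 and C5): 0.880000 × 0.860000 = 0.756800
Parallel (C1, C2, C3, and [0.756800]): 1 − (1 − 0.900000)(1 − 0.760000)(1 − 0.990000)(1 − 0.756800) = 0.9999

0.9999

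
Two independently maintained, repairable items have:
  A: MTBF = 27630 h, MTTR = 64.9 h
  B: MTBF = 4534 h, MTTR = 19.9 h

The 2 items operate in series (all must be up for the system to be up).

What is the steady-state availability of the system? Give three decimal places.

A(A) = MTBF/(MTBF+MTTR) = 27630/(27630+64.9) = 0.997657
A(B) = MTBF/(MTBF+MTTR) = 4534/(4534+19.9) = 0.995630
Series availability: 0.997657 × 0.995630 = 0.993

0.993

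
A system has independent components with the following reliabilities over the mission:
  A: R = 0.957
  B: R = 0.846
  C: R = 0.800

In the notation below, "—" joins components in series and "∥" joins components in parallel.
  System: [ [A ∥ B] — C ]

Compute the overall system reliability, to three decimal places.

Parallel (A and B): 1 − (1 − 0.95700)(1 − 0.84600) = 0.99338
Series ([0.99338] and C): 0.99338 × 0.80000 = 0.795

0.795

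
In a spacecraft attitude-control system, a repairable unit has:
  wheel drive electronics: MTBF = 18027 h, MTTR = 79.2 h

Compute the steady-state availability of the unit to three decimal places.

A(wheel drive electronics) = MTBF/(MTBF+MTTR) = 18027/(18027+79.2) = 0.996

0.996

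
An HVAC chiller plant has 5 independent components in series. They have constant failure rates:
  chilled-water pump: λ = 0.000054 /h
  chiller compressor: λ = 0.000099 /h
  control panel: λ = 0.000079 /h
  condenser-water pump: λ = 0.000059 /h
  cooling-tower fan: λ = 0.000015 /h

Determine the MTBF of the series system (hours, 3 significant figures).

Series of exponential components: λ_sys = Σ λ_i
λ_sys = 0.000054 + 0.000099 + 0.000079 + 0.000059 + 0.000015 = 3.0600e-04 /h
MTBF = 1 / λ_sys = 3270 h

3270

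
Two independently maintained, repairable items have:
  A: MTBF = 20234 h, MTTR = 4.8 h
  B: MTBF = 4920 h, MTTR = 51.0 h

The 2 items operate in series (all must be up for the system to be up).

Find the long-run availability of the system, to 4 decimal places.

A(A) = MTBF/(MTBF+MTTR) = 20234/(20234+4.8) = 0.999763
A(B) = MTBF/(MTBF+MTTR) = 4920/(4920+51.0) = 0.989740
Series availability: 0.999763 × 0.989740 = 0.9895

0.9895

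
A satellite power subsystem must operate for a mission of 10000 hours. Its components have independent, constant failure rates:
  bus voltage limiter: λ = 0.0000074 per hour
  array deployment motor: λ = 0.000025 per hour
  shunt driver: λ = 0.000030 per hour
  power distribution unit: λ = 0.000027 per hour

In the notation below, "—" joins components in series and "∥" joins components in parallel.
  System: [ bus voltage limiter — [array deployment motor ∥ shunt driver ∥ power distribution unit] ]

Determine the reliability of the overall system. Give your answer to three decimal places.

R(bus voltage limiter) = exp(−0.0000074 × 10000) = 0.92867
R(array deployment motor) = exp(−0.000025 × 10000) = 0.77880
R(shunt driver) = exp(−0.000030 × 10000) = 0.74082
R(power distribution unit) = exp(−0.000027 × 10000) = 0.76338
Parallel (array deployment motor, shunt driver, and power distribution unit): 1 − (1 − 0.77880)(1 − 0.74082)(1 − 0.76338) = 0.98643
Series (bus voltage limiter and [0.98643]): 0.92867 × 0.98643 = 0.916

0.916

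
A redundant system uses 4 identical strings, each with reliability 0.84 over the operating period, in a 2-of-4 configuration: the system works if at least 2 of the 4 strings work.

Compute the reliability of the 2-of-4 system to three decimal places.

R = Σ_{i=2}^{4} C(4,i) p^i (1−p)^{4−i} with p = 0.84
C(4,2)·0.84^2·0.16^2 = 0.10838
C(4,3)·0.84^3·0.16^1 = 0.37933
C(4,4)·0.84^4·0.16^0 = 0.49787
Sum = 0.986

0.986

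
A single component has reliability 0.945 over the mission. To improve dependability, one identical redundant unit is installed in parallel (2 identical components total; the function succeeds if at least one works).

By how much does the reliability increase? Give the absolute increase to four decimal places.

R_before = 0.945
R_after = 1 − (1 − 0.945)^2 = 0.9970
ΔR = 0.9970 − 0.945 = 0.0520

0.0520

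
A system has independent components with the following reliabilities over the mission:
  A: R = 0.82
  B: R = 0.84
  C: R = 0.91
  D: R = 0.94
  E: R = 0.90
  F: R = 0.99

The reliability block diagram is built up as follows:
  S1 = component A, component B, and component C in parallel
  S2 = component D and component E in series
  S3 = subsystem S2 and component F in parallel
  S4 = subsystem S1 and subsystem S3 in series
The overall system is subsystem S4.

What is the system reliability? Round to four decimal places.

Parallel (A, B, and C): 1 − (1 − 0.820000)(1 − 0.840000)(1 − 0.910000) = 0.997408
Series (D and E): 0.940000 × 0.900000 = 0.846000
Parallel ([0.846000] and F): 1 − (1 − 0.846000)(1 − 0.990000) = 0.998460
Series ([0.997408] and [0.998460]): 0.997408 × 0.998460 = 0.9959

0.9959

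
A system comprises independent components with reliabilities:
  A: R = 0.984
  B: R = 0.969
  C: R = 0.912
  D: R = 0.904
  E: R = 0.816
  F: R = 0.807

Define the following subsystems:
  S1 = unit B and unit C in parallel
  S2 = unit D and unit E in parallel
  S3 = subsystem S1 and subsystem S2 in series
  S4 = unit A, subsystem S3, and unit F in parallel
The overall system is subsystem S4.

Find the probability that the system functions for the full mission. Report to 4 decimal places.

0.9999

Parallel (B and C): 1 − (1 − 0.969000)(1 − 0.912000) = 0.997272
Parallel (D and E): 1 − (1 − 0.904000)(1 − 0.816000) = 0.982336
Series ([0.997272] and [0.982336]): 0.997272 × 0.982336 = 0.979656
Parallel (A, [0.979656], and F): 1 − (1 − 0.984000)(1 − 0.979656)(1 − 0.807000) = 0.9999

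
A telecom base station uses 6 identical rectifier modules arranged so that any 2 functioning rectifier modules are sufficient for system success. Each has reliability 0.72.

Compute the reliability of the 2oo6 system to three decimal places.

R = Σ_{i=2}^{6} C(6,i) p^i (1−p)^{6−i} with p = 0.72
C(6,2)·0.72^2·0.28^4 = 0.04780
C(6,3)·0.72^3·0.28^3 = 0.16387
C(6,4)·0.72^4·0.28^2 = 0.31604
C(6,5)·0.72^5·0.28^1 = 0.32507
C(6,6)·0.72^6·0.28^0 = 0.13931
Sum = 0.992

0.992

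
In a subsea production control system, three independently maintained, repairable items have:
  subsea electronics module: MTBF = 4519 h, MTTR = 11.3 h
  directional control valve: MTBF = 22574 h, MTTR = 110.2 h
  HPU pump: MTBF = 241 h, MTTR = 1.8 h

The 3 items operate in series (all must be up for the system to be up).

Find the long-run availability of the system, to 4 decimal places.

A(subsea electronics module) = MTBF/(MTBF+MTTR) = 4519/(4519+11.3) = 0.997506
A(directional control valve) = MTBF/(MTBF+MTTR) = 22574/(22574+110.2) = 0.995142
A(HPU pump) = MTBF/(MTBF+MTTR) = 241/(241+1.8) = 0.992586
Series availability: 0.997506 × 0.995142 × 0.992586 = 0.9853

0.9853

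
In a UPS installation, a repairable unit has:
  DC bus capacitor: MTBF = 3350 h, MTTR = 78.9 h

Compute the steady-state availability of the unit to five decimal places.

0.97699

A(DC bus capacitor) = MTBF/(MTBF+MTTR) = 3350/(3350+78.9) = 0.97699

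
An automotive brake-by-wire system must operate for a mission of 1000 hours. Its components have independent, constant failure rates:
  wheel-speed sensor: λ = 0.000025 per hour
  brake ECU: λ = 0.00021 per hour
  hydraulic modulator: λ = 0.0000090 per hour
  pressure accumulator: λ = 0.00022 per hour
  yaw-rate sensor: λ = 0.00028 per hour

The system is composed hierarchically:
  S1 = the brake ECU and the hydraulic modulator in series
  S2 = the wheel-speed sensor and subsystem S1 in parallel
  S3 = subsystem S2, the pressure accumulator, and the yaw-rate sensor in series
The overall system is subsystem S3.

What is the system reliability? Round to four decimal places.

R(wheel-speed sensor) = exp(−0.000025 × 1000) = 0.975310
R(brake ECU) = exp(−0.00021 × 1000) = 0.810584
R(hydraulic modulator) = exp(−0.0000090 × 1000) = 0.991040
R(pressure accumulator) = exp(−0.00022 × 1000) = 0.802519
R(yaw-rate sensor) = exp(−0.00028 × 1000) = 0.755784
Series (brake ECU and hydraulic modulator): 0.810584 × 0.991040 = 0.803321
Parallel (wheel-speed sensor and [0.803321]): 1 − (1 − 0.975310)(1 − 0.803321) = 0.995144
Series ([0.995144], pressure accumulator, and yaw-rate sensor): 0.995144 × 0.802519 × 0.755784 = 0.6036

0.6036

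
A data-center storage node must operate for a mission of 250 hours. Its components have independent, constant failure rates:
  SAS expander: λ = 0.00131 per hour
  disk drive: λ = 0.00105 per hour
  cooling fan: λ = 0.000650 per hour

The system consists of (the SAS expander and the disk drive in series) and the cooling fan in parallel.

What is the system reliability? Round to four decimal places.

R(SAS expander) = exp(−0.00131 × 250) = 0.720723
R(disk drive) = exp(−0.00105 × 250) = 0.769126
R(cooling fan) = exp(−0.000650 × 250) = 0.850016
Series (SAS expander and disk drive): 0.720723 × 0.769126 = 0.554327
Parallel ([0.554327] and cooling fan): 1 − (1 − 0.554327)(1 − 0.850016) = 0.9332

0.9332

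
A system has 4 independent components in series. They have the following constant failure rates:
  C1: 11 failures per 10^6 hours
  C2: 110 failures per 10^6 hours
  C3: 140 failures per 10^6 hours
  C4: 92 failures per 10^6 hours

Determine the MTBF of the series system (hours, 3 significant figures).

Series of exponential components: λ_sys = Σ λ_i
λ_sys = 0.000011 + 0.00011 + 0.00014 + 0.000092 = 3.5300e-04 /h
MTBF = 1 / λ_sys = 2830 h

2830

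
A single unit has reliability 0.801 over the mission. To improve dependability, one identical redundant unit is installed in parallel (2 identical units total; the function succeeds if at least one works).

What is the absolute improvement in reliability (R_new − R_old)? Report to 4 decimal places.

0.1594

R_before = 0.801
R_after = 1 − (1 − 0.801)^2 = 0.9604
ΔR = 0.9604 − 0.801 = 0.1594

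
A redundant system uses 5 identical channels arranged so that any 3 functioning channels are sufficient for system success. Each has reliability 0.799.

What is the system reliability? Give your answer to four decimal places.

R = Σ_{i=3}^{5} C(5,i) p^i (1−p)^{5−i} with p = 0.799
C(5,3)·0.799^3·0.201^2 = 0.206078
C(5,4)·0.799^4·0.201^1 = 0.409594
C(5,5)·0.799^5·0.201^0 = 0.325637
Sum = 0.9413

0.9413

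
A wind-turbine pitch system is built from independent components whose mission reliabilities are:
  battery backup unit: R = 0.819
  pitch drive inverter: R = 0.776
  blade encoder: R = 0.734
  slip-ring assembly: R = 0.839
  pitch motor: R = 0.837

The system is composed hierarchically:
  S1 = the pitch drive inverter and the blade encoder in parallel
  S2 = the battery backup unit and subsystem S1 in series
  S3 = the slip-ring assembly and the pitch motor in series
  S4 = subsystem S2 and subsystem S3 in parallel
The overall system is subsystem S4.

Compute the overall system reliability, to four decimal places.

Parallel (pitch drive inverter and blade encoder): 1 − (1 − 0.776000)(1 − 0.734000) = 0.940416
Series (battery backup unit and [0.940416]): 0.819000 × 0.940416 = 0.770201
Series (slip-ring assembly and pitch motor): 0.839000 × 0.837000 = 0.702243
Parallel ([0.770201] and [0.702243]): 1 − (1 − 0.770201)(1 − 0.702243) = 0.9316

0.9316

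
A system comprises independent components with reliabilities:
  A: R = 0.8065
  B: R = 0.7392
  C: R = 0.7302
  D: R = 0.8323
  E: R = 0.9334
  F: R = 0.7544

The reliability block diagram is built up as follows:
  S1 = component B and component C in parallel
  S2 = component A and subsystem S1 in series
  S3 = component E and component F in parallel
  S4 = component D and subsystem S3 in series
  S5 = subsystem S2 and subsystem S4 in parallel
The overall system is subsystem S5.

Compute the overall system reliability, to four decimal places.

Parallel (B and C): 1 − (1 − 0.739200)(1 − 0.730200) = 0.929636
Series (A and [0.929636]): 0.806500 × 0.929636 = 0.749751
Parallel (E and F): 1 − (1 − 0.933400)(1 − 0.754400) = 0.983643
Series (D and [0.983643]): 0.832300 × 0.983643 = 0.818686
Parallel ([0.749751] and [0.818686]): 1 − (1 − 0.749751)(1 − 0.818686) = 0.9546

0.9546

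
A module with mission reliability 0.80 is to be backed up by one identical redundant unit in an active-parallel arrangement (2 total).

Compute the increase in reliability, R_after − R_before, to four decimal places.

R_before = 0.80
R_after = 1 − (1 − 0.80)^2 = 0.9600
ΔR = 0.9600 − 0.80 = 0.1600

0.1600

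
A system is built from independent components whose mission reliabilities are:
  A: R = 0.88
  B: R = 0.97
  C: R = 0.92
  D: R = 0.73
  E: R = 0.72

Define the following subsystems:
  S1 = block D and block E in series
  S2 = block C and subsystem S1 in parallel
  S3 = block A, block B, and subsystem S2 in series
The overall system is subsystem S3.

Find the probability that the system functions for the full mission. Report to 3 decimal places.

Series (D and E): 0.73000 × 0.72000 = 0.52560
Parallel (C and [0.52560]): 1 − (1 − 0.92000)(1 − 0.52560) = 0.96205
Series (A, B, and [0.96205]): 0.88000 × 0.97000 × 0.96205 = 0.821

0.821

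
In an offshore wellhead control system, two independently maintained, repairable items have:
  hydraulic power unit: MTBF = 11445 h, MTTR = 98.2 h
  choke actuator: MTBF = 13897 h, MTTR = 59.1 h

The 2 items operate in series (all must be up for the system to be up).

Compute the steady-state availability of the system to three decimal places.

0.987

A(hydraulic power unit) = MTBF/(MTBF+MTTR) = 11445/(11445+98.2) = 0.991493
A(choke actuator) = MTBF/(MTBF+MTTR) = 13897/(13897+59.1) = 0.995765
Series availability: 0.991493 × 0.995765 = 0.987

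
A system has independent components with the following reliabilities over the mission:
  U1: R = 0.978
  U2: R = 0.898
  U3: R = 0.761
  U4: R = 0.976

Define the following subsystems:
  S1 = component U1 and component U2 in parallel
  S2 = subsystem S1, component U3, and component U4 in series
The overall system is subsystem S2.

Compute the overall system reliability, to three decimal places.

Parallel (U1 and U2): 1 − (1 − 0.97800)(1 − 0.89800) = 0.99776
Series ([0.99776], U3, and U4): 0.99776 × 0.76100 × 0.97600 = 0.741

0.741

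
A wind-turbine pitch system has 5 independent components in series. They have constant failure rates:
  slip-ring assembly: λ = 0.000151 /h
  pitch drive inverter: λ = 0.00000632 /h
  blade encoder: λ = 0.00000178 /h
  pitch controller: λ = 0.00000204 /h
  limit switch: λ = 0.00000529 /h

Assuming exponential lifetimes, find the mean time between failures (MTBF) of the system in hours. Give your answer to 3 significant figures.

Series of exponential components: λ_sys = Σ λ_i
λ_sys = 0.000151 + 0.00000632 + 0.00000178 + 0.00000204 + 0.00000529 = 1.6643e-04 /h
MTBF = 1 / λ_sys = 6010 h

6010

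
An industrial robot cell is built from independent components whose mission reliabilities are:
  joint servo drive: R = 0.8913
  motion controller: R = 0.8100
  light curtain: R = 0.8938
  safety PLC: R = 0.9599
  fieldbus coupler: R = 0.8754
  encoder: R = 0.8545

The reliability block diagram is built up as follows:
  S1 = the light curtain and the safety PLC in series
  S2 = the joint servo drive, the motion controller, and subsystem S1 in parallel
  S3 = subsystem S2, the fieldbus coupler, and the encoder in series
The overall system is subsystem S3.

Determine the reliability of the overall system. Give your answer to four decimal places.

Series (light curtain and safety PLC): 0.893800 × 0.959900 = 0.857959
Parallel (joint servo drive, motion controller, and [0.857959]): 1 − (1 − 0.891300)(1 − 0.810000)(1 − 0.857959) = 0.997066
Series ([0.997066], fieldbus coupler, and encoder): 0.997066 × 0.875400 × 0.854500 = 0.7458

0.7458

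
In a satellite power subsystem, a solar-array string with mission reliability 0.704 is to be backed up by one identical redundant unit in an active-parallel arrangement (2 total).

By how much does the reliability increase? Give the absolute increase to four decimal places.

0.2084

R_before = 0.704
R_after = 1 − (1 − 0.704)^2 = 0.9124
ΔR = 0.9124 − 0.704 = 0.2084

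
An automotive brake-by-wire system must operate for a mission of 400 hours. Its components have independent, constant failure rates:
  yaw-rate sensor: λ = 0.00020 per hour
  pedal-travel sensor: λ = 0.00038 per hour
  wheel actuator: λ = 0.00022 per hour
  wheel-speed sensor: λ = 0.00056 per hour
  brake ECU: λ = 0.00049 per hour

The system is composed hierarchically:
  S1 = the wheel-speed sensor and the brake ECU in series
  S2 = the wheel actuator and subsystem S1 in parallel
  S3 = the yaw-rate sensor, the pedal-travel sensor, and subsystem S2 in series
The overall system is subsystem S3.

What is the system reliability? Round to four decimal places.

0.7700

R(yaw-rate sensor) = exp(−0.00020 × 400) = 0.923116
R(pedal-travel sensor) = exp(−0.00038 × 400) = 0.858988
R(wheel actuator) = exp(−0.00022 × 400) = 0.915761
R(wheel-speed sensor) = exp(−0.00056 × 400) = 0.799315
R(brake ECU) = exp(−0.00049 × 400) = 0.822012
Series (wheel-speed sensor and brake ECU): 0.799315 × 0.822012 = 0.657047
Parallel (wheel actuator and [0.657047]): 1 − (1 − 0.915761)(1 − 0.657047) = 0.971110
Series (yaw-rate sensor, pedal-travel sensor, and [0.971110]): 0.923116 × 0.858988 × 0.971110 = 0.7700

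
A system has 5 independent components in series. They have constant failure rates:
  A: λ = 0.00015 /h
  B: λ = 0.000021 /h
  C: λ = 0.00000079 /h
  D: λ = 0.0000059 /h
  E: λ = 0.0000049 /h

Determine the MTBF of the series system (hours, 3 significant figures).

5480

Series of exponential components: λ_sys = Σ λ_i
λ_sys = 0.00015 + 0.000021 + 0.00000079 + 0.0000059 + 0.0000049 = 1.8259e-04 /h
MTBF = 1 / λ_sys = 5480 h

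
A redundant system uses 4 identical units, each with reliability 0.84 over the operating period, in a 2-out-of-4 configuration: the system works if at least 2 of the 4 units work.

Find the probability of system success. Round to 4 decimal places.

R = Σ_{i=2}^{4} C(4,i) p^i (1−p)^{4−i} with p = 0.84
C(4,2)·0.84^2·0.16^2 = 0.108380
C(4,3)·0.84^3·0.16^1 = 0.379331
C(4,4)·0.84^4·0.16^0 = 0.497871
Sum = 0.9856

0.9856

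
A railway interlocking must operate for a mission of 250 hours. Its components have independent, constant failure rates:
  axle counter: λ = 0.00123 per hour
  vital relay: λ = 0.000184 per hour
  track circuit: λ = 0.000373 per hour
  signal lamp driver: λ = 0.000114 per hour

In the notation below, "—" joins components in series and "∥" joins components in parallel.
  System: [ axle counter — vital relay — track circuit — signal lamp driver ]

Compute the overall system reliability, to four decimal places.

0.6217

R(axle counter) = exp(−0.00123 × 250) = 0.735283
R(vital relay) = exp(−0.000184 × 250) = 0.955042
R(track circuit) = exp(−0.000373 × 250) = 0.910966
R(signal lamp driver) = exp(−0.000114 × 250) = 0.971902
Series (axle counter, vital relay, track circuit, and signal lamp driver): 0.735283 × 0.955042 × 0.910966 × 0.971902 = 0.6217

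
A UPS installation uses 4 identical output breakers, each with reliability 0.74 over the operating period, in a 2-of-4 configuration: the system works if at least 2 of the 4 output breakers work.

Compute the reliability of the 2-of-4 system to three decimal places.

R = Σ_{i=2}^{4} C(4,i) p^i (1−p)^{4−i} with p = 0.74
C(4,2)·0.74^2·0.26^2 = 0.22211
C(4,3)·0.74^3·0.26^1 = 0.42143
C(4,4)·0.74^4·0.26^0 = 0.29987
Sum = 0.943

0.943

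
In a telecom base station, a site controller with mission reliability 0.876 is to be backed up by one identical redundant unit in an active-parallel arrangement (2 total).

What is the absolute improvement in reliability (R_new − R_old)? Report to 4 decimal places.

R_before = 0.876
R_after = 1 − (1 − 0.876)^2 = 0.9846
ΔR = 0.9846 − 0.876 = 0.1086

0.1086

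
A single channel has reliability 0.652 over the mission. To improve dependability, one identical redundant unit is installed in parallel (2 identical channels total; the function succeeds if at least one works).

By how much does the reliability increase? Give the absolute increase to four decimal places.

R_before = 0.652
R_after = 1 − (1 − 0.652)^2 = 0.8789
ΔR = 0.8789 − 0.652 = 0.2269

0.2269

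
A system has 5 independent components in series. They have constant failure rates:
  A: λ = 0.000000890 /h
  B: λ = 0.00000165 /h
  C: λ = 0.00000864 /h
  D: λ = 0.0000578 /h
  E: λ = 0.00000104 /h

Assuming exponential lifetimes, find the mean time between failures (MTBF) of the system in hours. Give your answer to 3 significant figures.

Series of exponential components: λ_sys = Σ λ_i
λ_sys = 0.000000890 + 0.00000165 + 0.00000864 + 0.0000578 + 0.00000104 = 7.0020e-05 /h
MTBF = 1 / λ_sys = 14300 h

14300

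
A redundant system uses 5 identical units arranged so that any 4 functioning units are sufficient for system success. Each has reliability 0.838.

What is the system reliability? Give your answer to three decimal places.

0.813

R = Σ_{i=4}^{5} C(5,i) p^i (1−p)^{5−i} with p = 0.838
C(5,4)·0.838^4·0.162^1 = 0.39945
C(5,5)·0.838^5·0.162^0 = 0.41326
Sum = 0.813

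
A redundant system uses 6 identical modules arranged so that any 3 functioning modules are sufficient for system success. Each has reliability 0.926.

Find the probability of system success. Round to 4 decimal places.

R = Σ_{i=3}^{6} C(6,i) p^i (1−p)^{6−i} with p = 0.926
C(6,3)·0.926^3·0.074^3 = 0.006435
C(6,4)·0.926^4·0.074^2 = 0.060395
C(6,5)·0.926^5·0.074^1 = 0.302300
C(6,6)·0.926^6·0.074^0 = 0.630472
Sum = 0.9996

0.9996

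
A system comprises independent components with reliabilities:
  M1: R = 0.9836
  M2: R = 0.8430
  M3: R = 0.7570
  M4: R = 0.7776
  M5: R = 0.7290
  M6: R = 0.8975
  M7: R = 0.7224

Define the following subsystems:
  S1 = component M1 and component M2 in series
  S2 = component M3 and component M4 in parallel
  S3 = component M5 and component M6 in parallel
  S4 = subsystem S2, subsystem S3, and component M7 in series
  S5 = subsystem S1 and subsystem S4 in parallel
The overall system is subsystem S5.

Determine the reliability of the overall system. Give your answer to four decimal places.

Series (M1 and M2): 0.983600 × 0.843000 = 0.829175
Parallel (M3 and M4): 1 − (1 − 0.757000)(1 − 0.777600) = 0.945957
Parallel (M5 and M6): 1 − (1 − 0.729000)(1 − 0.897500) = 0.972223
Series ([0.945957], [0.972223], and M7): 0.945957 × 0.972223 × 0.722400 = 0.664378
Parallel ([0.829175] and [0.664378]): 1 − (1 − 0.829175)(1 − 0.664378) = 0.9427

0.9427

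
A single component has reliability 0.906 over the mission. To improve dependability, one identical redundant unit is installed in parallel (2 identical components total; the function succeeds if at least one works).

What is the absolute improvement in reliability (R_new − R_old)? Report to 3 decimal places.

R_before = 0.906
R_after = 1 − (1 − 0.906)^2 = 0.991
ΔR = 0.991 − 0.906 = 0.085

0.085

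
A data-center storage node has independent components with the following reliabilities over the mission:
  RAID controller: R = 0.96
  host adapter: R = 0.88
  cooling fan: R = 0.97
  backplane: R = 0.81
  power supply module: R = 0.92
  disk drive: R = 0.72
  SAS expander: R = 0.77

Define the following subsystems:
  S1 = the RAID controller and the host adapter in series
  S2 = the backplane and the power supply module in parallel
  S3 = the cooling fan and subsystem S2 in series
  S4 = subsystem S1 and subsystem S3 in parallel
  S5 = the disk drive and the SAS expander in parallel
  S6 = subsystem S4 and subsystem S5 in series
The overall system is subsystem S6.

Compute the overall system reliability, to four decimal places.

0.9291

Series (RAID controller and host adapter): 0.960000 × 0.880000 = 0.844800
Parallel (backplane and power supply module): 1 − (1 − 0.810000)(1 − 0.920000) = 0.984800
Series (cooling fan and [0.984800]): 0.970000 × 0.984800 = 0.955256
Parallel ([0.844800] and [0.955256]): 1 − (1 − 0.844800)(1 − 0.955256) = 0.993056
Parallel (disk drive and SAS expander): 1 − (1 − 0.720000)(1 − 0.770000) = 0.935600
Series ([0.993056] and [0.935600]): 0.993056 × 0.935600 = 0.9291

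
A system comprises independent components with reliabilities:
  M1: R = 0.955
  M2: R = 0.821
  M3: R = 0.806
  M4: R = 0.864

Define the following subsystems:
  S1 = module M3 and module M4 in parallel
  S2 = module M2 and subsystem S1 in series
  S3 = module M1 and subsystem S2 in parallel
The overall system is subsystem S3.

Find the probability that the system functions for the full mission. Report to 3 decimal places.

0.991

Parallel (M3 and M4): 1 − (1 − 0.80600)(1 − 0.86400) = 0.97362
Series (M2 and [0.97362]): 0.82100 × 0.97362 = 0.79934
Parallel (M1 and [0.79934]): 1 − (1 − 0.95500)(1 − 0.79934) = 0.991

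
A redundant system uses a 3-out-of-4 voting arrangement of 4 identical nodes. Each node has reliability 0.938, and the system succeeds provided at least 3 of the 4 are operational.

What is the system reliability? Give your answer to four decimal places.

0.9788

R = Σ_{i=3}^{4} C(4,i) p^i (1−p)^{4−i} with p = 0.938
C(4,3)·0.938^3·0.062^1 = 0.204673
C(4,4)·0.938^4·0.062^0 = 0.774125
Sum = 0.9788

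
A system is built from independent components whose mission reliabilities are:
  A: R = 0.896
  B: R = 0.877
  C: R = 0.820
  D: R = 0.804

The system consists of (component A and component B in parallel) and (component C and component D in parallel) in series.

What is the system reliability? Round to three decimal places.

0.952

Parallel (A and B): 1 − (1 − 0.89600)(1 − 0.87700) = 0.98721
Parallel (C and D): 1 − (1 − 0.82000)(1 − 0.80400) = 0.96472
Series ([0.98721] and [0.96472]): 0.98721 × 0.96472 = 0.952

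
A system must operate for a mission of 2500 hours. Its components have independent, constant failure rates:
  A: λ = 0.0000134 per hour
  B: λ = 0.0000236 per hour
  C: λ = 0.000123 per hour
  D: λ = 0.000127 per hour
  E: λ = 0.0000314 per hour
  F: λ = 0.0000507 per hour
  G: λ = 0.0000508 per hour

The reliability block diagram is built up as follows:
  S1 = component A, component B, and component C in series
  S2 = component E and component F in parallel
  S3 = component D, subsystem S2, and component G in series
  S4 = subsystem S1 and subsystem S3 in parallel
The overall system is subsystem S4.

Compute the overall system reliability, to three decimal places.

R(A) = exp(−0.0000134 × 2500) = 0.96705
R(B) = exp(−0.0000236 × 2500) = 0.94271
R(C) = exp(−0.000123 × 2500) = 0.73528
R(D) = exp(−0.000127 × 2500) = 0.72797
R(E) = exp(−0.0000314 × 2500) = 0.92450
R(F) = exp(−0.0000507 × 2500) = 0.88095
R(G) = exp(−0.0000508 × 2500) = 0.88073
Series (A, B, and C): 0.96705 × 0.94271 × 0.73528 = 0.67032
Parallel (E and F): 1 − (1 − 0.92450)(1 − 0.88095) = 0.99101
Series (D, [0.99101], and G): 0.72797 × 0.99101 × 0.88073 = 0.63538
Parallel ([0.67032] and [0.63538]): 1 − (1 − 0.67032)(1 − 0.63538) = 0.880

0.880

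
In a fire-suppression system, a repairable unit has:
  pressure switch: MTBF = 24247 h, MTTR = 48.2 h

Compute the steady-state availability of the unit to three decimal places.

0.998

A(pressure switch) = MTBF/(MTBF+MTTR) = 24247/(24247+48.2) = 0.998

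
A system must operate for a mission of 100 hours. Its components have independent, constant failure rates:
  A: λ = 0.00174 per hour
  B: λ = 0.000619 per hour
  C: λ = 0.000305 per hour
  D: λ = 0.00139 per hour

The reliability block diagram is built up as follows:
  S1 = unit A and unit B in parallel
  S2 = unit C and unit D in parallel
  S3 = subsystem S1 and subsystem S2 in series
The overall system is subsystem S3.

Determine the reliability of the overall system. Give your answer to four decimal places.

R(A) = exp(−0.00174 × 100) = 0.840297
R(B) = exp(−0.000619 × 100) = 0.939977
R(C) = exp(−0.000305 × 100) = 0.969960
R(D) = exp(−0.00139 × 100) = 0.870228
Parallel (A and B): 1 − (1 − 0.840297)(1 − 0.939977) = 0.990414
Parallel (C and D): 1 − (1 − 0.969960)(1 − 0.870228) = 0.996102
Series ([0.990414] and [0.996102]): 0.990414 × 0.996102 = 0.9866

0.9866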